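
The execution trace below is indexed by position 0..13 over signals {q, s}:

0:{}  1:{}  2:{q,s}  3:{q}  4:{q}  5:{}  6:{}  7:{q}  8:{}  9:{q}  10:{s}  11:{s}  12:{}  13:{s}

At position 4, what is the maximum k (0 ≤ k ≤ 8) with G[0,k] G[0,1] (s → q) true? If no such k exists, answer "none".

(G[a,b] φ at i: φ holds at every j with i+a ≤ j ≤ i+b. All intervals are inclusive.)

G[0,1] (s → q) must hold from j=4 onward; find where it first fails.
  j=4: holds
  j=5: holds
  j=6: holds
  j=7: holds
  j=8: holds
  j=9: fails
Holds on [4,8], so largest k = 4.

4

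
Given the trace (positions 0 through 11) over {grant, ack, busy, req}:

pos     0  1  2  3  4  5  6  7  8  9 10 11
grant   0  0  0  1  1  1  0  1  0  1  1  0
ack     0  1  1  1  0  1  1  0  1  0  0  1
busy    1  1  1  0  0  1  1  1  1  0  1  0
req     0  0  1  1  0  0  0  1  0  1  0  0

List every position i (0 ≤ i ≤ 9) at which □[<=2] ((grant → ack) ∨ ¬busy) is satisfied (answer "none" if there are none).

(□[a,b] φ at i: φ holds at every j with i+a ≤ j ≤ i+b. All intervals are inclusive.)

Evaluate at each i in [0,9]:
  i=0: ✓ (all of [0,2])
  i=1: ✓ (all of [1,3])
  i=2: ✓ (all of [2,4])
  i=3: ✓ (all of [3,5])
  i=4: ✓ (all of [4,6])
  i=5: ✗ (fails at j=7)
  i=6: ✗ (fails at j=7)
  i=7: ✗ (fails at j=7)
  i=8: ✗ (fails at j=10)
  i=9: ✗ (fails at j=10)

0, 1, 2, 3, 4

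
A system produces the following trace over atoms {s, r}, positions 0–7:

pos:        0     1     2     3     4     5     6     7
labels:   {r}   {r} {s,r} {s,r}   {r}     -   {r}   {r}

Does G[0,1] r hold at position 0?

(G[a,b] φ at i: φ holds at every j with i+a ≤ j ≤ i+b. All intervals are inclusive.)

Yes

Check r at every j in [0,1]:
  j=0: true
  j=1: true
All positions satisfy it → formula holds.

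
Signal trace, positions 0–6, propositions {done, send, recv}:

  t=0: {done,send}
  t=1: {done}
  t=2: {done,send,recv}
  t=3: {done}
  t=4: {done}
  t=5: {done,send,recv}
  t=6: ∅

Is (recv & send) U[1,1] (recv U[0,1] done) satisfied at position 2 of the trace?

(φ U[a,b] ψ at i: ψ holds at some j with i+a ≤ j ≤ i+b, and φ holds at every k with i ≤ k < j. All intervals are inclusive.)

Need some j in [3,3] with (recv U[0,1] done), and (recv & send) at every k in [2,j-1].
  j=3: (recv U[0,1] done) holds; (recv & send) holds at every k in [2,2] → satisfied.

True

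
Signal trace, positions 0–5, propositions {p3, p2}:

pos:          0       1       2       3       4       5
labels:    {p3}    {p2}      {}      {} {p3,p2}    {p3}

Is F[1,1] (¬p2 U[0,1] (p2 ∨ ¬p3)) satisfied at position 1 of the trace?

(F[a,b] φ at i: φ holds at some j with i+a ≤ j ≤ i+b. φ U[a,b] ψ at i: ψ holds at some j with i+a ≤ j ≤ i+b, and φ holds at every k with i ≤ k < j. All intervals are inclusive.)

Check (¬p2 U[0,1] (p2 ∨ ¬p3)) at each j in [2,2]:
  j=2: holds
Found at j=2 → formula holds.

True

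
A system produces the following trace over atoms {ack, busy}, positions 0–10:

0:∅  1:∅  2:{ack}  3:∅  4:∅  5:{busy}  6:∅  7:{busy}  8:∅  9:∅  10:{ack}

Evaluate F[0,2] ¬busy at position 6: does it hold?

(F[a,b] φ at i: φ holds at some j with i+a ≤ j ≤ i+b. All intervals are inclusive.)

Yes

Check ¬busy at each j in [6,8]:
  j=6: true
  j=7: false
  j=8: true
Found at j=6 → formula holds.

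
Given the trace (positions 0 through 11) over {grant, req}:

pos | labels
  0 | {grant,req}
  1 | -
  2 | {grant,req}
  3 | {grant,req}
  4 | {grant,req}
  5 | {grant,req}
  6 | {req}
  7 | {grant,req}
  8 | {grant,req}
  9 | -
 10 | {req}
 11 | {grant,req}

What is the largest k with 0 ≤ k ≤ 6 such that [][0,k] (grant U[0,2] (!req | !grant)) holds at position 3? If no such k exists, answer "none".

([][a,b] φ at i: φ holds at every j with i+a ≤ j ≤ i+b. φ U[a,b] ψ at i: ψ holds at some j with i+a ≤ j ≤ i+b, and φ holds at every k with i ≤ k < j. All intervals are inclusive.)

(grant U[0,2] (!req | !grant)) must hold from j=3 onward; find where it first fails.
  j=3: fails → no k works.

none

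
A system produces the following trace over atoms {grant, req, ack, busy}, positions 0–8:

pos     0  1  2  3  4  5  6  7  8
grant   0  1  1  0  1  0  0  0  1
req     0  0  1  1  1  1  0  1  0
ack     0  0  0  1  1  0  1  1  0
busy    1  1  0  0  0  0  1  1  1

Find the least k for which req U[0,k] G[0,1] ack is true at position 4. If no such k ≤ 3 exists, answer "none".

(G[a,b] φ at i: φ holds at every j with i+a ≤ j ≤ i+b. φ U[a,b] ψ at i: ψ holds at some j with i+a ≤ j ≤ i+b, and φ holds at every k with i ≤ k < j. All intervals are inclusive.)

Need earliest j ≥ 4 with G[0,1] ack, and req at every k in [4,j-1].
  j=4: rhs fails.
  j=5: rhs fails.
  j=6: rhs holds; lhs holds on [4,5]. k = 2.

2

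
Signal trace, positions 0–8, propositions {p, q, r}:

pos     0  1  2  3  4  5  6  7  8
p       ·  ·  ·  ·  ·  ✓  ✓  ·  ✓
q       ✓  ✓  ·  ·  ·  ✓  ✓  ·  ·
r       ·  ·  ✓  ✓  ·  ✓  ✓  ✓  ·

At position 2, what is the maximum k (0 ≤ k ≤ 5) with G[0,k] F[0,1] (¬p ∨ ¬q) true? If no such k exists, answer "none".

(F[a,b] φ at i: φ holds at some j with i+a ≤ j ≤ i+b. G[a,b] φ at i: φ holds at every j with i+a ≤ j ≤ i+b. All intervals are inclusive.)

F[0,1] (¬p ∨ ¬q) must hold from j=2 onward; find where it first fails.
  j=2: holds
  j=3: holds
  j=4: holds
  j=5: fails
Holds on [2,4], so largest k = 2.

2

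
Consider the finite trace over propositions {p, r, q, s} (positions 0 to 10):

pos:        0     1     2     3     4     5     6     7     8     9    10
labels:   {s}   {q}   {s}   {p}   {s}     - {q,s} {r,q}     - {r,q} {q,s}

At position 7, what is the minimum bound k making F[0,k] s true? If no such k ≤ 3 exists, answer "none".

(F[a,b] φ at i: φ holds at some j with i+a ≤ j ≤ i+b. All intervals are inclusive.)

Scan j = 7,8,… for s:
  j=7: fails
  j=8: fails
  j=9: fails
  j=10: holds
First hit at j=10, so smallest k = 10-7 = 3.

3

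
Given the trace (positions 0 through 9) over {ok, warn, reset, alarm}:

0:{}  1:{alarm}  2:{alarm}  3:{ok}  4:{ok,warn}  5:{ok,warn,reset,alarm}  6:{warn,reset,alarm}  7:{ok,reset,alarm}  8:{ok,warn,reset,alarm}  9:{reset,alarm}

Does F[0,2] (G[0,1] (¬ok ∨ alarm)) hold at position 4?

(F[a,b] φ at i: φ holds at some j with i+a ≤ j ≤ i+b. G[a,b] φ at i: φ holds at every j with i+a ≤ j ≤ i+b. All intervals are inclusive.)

True

Check G[0,1] (¬ok ∨ alarm) at each j in [4,6]:
  j=4: fails at 4
  j=5: holds on [5,6]
  j=6: holds on [6,7]
Found at j=5 → formula holds.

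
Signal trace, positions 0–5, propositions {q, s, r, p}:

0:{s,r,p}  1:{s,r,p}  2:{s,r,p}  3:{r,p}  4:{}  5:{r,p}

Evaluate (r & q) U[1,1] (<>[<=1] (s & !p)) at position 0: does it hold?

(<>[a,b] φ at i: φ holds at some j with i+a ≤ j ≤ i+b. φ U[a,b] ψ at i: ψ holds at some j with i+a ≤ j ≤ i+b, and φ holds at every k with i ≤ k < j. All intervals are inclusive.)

Need some j in [1,1] with <>[<=1] (s & !p), and (r & q) at every k in [0,j-1].
  j=1: <>[<=1] (s & !p) — fails (none in [1,2]).
No j in the window works → until fails.

False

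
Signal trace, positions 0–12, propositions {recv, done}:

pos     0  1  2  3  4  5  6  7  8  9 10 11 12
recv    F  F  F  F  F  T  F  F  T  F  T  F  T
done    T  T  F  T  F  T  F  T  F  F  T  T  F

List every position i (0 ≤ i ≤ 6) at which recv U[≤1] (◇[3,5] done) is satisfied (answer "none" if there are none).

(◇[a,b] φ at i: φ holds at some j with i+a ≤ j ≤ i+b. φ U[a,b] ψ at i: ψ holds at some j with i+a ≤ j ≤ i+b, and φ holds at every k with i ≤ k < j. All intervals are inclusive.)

0, 1, 2, 3, 4, 5, 6

Evaluate at each i in [0,6]:
  i=0: ✓ (rhs at j=0)
  i=1: ✓ (rhs at j=1)
  i=2: ✓ (rhs at j=2)
  i=3: ✓ (rhs at j=3)
  i=4: ✓ (rhs at j=4)
  i=5: ✓ (rhs at j=5)
  i=6: ✓ (rhs at j=6)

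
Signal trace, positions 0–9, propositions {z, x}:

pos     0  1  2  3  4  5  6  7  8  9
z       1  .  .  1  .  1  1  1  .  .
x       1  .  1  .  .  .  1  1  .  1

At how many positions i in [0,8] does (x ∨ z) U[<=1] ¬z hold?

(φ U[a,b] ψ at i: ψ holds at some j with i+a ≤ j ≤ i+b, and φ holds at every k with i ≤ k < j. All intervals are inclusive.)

7

Evaluate at each i in [0,8]:
  i=0: ✓ (rhs at j=1; lhs holds on [0,0])
  i=1: ✓ (rhs at j=1)
  i=2: ✓ (rhs at j=2)
  i=3: ✓ (rhs at j=4; lhs holds on [3,3])
  i=4: ✓ (rhs at j=4)
  i=5: ✗ (no rhs in [5,6])
  i=6: ✗ (no rhs in [6,7])
  i=7: ✓ (rhs at j=8; lhs holds on [7,7])
  i=8: ✓ (rhs at j=8)
Positions where it holds: {0, 1, 2, 3, 4, 7, 8} → 7.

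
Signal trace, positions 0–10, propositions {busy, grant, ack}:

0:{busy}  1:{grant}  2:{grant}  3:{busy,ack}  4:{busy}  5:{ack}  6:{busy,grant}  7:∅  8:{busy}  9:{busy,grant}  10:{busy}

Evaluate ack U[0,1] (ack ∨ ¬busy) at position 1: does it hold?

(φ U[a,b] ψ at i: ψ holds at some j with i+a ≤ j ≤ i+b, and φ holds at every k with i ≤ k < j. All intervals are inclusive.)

Need some j in [1,2] with (ack ∨ ¬busy), and ack at every k in [1,j-1].
  j=1: (ack ∨ ¬busy) holds; no prefix to check → satisfied.

True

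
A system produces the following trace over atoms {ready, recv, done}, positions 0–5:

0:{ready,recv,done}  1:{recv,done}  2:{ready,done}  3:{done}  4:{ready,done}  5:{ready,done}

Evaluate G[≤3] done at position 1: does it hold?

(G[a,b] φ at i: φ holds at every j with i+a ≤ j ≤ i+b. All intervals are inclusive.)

Holds

Check done at every j in [1,4]:
  j=1: true
  j=2: true
  j=3: true
  j=4: true
All positions satisfy it → formula holds.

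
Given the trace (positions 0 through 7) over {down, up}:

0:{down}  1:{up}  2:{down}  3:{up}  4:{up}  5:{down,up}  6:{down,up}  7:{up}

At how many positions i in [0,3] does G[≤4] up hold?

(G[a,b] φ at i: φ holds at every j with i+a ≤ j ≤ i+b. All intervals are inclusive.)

Evaluate at each i in [0,3]:
  i=0: ✗ (fails at j=0)
  i=1: ✗ (fails at j=2)
  i=2: ✗ (fails at j=2)
  i=3: ✓ (all of [3,7])
Positions where it holds: {3} → 1.

1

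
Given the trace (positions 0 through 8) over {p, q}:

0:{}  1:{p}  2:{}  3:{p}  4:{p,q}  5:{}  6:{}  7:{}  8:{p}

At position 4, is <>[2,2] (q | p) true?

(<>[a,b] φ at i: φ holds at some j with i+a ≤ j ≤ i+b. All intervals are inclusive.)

Check (q | p) at each j in [6,6]:
  j=6: false
No position in the window satisfies it → formula fails.

False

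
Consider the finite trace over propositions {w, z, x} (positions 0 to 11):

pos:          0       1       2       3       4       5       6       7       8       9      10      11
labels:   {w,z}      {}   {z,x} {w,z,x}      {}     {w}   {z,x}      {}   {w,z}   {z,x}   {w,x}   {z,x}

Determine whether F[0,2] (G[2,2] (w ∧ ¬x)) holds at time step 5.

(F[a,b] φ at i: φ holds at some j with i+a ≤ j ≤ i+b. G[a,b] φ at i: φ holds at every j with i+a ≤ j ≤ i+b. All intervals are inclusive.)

Check G[2,2] (w ∧ ¬x) at each j in [5,7]:
  j=5: fails at 7
  j=6: holds on [8,8]
  j=7: fails at 9
Found at j=6 → formula holds.

True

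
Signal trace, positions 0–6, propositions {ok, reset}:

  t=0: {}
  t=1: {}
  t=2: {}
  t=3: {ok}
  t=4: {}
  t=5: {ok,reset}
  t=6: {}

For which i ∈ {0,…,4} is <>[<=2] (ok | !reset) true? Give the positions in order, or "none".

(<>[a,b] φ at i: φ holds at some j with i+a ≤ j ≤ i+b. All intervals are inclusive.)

0, 1, 2, 3, 4

Evaluate at each i in [0,4]:
  i=0: ✓ (witness j=0)
  i=1: ✓ (witness j=1)
  i=2: ✓ (witness j=2)
  i=3: ✓ (witness j=3)
  i=4: ✓ (witness j=4)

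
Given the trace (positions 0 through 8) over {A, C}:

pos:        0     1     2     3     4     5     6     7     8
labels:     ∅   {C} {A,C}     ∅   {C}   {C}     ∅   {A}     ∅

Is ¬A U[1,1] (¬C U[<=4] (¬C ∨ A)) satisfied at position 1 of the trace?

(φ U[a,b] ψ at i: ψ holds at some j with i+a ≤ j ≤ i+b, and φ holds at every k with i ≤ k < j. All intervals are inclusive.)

Holds

Need some j in [2,2] with (¬C U[<=4] (¬C ∨ A)), and ¬A at every k in [1,j-1].
  j=2: (¬C U[<=4] (¬C ∨ A)) holds; ¬A holds at every k in [1,1] → satisfied.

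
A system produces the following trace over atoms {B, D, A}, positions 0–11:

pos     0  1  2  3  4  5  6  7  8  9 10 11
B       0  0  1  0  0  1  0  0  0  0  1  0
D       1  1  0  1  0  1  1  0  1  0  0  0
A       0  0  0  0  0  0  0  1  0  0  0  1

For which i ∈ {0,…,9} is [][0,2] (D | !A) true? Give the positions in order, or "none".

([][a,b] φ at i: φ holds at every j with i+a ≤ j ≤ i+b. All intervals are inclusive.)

Evaluate at each i in [0,9]:
  i=0: ✓ (all of [0,2])
  i=1: ✓ (all of [1,3])
  i=2: ✓ (all of [2,4])
  i=3: ✓ (all of [3,5])
  i=4: ✓ (all of [4,6])
  i=5: ✗ (fails at j=7)
  i=6: ✗ (fails at j=7)
  i=7: ✗ (fails at j=7)
  i=8: ✓ (all of [8,10])
  i=9: ✗ (fails at j=11)

0, 1, 2, 3, 4, 8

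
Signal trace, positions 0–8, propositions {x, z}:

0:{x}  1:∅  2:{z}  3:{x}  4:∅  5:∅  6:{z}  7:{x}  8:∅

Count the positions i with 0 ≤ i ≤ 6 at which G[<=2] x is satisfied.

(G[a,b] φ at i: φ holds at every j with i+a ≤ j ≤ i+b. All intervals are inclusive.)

Evaluate at each i in [0,6]:
  i=0: ✗ (fails at j=1)
  i=1: ✗ (fails at j=1)
  i=2: ✗ (fails at j=2)
  i=3: ✗ (fails at j=4)
  i=4: ✗ (fails at j=4)
  i=5: ✗ (fails at j=5)
  i=6: ✗ (fails at j=6)
Positions where it holds: {} → 0.

0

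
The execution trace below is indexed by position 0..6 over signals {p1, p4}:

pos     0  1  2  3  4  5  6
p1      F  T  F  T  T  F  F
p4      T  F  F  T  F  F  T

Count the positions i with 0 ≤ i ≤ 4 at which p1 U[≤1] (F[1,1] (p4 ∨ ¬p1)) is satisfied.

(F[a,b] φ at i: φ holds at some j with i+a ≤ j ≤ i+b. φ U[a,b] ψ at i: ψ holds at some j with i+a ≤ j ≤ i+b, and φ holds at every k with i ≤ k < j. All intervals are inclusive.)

4

Evaluate at each i in [0,4]:
  i=0: ✗ (lhs fails at k=0 before rhs at j=1)
  i=1: ✓ (rhs at j=1)
  i=2: ✓ (rhs at j=2)
  i=3: ✓ (rhs at j=4; lhs holds on [3,3])
  i=4: ✓ (rhs at j=4)
Positions where it holds: {1, 2, 3, 4} → 4.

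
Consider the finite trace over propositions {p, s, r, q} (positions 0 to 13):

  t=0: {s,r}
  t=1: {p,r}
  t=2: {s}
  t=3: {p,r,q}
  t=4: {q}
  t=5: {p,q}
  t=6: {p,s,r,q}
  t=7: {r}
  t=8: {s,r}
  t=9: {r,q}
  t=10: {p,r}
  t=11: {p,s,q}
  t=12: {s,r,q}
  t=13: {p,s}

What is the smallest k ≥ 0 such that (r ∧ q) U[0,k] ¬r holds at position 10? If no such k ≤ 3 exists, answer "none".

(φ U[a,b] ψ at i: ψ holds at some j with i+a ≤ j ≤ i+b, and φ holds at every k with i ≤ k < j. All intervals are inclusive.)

Need earliest j ≥ 10 with ¬r, and (r ∧ q) at every k in [10,j-1].
  j=10: rhs fails.
  j=11: rhs holds but lhs fails at k=10.
  j=12: rhs fails.
  j=13: rhs holds but lhs fails at k=10.
No witness within the range → none.

none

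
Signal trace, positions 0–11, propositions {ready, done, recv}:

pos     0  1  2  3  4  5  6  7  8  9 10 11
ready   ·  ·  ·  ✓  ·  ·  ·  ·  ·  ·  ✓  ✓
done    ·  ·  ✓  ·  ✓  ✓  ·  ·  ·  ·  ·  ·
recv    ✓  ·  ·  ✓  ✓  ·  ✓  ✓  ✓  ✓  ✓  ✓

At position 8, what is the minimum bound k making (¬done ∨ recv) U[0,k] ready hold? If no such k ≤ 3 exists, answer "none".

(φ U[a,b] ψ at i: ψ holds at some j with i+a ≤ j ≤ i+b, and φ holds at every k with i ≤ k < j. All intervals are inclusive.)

Need earliest j ≥ 8 with ready, and (¬done ∨ recv) at every k in [8,j-1].
  j=8: rhs fails.
  j=9: rhs fails.
  j=10: rhs holds; lhs holds on [8,9]. k = 2.

2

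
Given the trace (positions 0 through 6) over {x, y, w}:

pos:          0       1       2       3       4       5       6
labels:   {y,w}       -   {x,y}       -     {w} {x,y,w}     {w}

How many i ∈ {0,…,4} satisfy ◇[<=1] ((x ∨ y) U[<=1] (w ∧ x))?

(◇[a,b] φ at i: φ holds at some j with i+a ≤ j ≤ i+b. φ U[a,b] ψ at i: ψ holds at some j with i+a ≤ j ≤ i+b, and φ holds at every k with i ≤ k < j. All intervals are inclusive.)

1

Evaluate at each i in [0,4]:
  i=0: ✗ (none in [0,1])
  i=1: ✗ (none in [1,2])
  i=2: ✗ (none in [2,3])
  i=3: ✗ (none in [3,4])
  i=4: ✓ (witness j=5)
Positions where it holds: {4} → 1.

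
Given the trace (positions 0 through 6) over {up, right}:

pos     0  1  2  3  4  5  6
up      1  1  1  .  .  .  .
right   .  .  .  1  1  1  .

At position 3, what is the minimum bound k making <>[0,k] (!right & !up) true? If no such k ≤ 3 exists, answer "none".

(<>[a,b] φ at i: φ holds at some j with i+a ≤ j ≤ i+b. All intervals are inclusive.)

3

Scan j = 3,4,… for (!right & !up):
  j=3: fails
  j=4: fails
  j=5: fails
  j=6: holds
First hit at j=6, so smallest k = 6-3 = 3.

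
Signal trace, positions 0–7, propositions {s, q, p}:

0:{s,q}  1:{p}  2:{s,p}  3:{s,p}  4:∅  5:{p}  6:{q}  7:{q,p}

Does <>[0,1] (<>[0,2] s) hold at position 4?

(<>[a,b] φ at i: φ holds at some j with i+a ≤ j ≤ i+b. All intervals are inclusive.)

Check <>[0,2] s at each j in [4,5]:
  j=4: fails (none in [4,6])
  j=5: fails (none in [5,7])
No position in the window satisfies it → formula fails.

False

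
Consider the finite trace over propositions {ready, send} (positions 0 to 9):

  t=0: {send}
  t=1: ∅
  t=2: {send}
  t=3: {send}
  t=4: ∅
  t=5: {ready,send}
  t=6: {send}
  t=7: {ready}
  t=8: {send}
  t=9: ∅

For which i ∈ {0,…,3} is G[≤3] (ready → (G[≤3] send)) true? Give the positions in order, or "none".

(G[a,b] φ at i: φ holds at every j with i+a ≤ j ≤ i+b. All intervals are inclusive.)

0, 1

Evaluate at each i in [0,3]:
  i=0: ✓ (all of [0,3])
  i=1: ✓ (all of [1,4])
  i=2: ✗ (fails at j=5)
  i=3: ✗ (fails at j=5)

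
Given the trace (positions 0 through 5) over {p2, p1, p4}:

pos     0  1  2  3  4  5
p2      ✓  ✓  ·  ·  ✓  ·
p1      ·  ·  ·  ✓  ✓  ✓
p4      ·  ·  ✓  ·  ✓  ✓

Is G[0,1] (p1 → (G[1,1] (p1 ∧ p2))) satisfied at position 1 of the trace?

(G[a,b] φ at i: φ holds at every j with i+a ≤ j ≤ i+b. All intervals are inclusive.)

Holds

Check (p1 → (G[1,1] (p1 ∧ p2))) at every j in [1,2]:
  j=1: antecedent false → ✓
  j=2: antecedent false → ✓
All positions satisfy it → formula holds.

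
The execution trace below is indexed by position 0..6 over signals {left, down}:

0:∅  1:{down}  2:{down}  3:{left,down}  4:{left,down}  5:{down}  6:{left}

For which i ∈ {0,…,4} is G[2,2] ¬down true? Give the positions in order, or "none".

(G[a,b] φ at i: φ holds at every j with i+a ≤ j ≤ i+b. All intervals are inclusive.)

4

Evaluate at each i in [0,4]:
  i=0: ✗ (fails at j=2)
  i=1: ✗ (fails at j=3)
  i=2: ✗ (fails at j=4)
  i=3: ✗ (fails at j=5)
  i=4: ✓ (all of [6,6])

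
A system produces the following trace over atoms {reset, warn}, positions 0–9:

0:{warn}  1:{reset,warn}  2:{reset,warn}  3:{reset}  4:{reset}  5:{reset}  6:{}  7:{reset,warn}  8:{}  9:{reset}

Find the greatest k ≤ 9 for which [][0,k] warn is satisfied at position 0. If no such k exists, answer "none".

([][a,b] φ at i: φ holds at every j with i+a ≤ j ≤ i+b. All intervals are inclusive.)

warn must hold from j=0 onward; find where it first fails.
  j=0: holds
  j=1: holds
  j=2: holds
  j=3: fails
Holds on [0,2], so largest k = 2.

2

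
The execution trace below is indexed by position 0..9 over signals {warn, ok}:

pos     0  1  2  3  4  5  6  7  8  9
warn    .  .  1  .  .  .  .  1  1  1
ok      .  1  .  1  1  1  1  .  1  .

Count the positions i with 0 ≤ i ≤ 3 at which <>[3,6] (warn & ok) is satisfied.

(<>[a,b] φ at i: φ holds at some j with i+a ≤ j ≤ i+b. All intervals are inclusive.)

Evaluate at each i in [0,3]:
  i=0: ✗ (none in [3,6])
  i=1: ✗ (none in [4,7])
  i=2: ✓ (witness j=8)
  i=3: ✓ (witness j=8)
Positions where it holds: {2, 3} → 2.

2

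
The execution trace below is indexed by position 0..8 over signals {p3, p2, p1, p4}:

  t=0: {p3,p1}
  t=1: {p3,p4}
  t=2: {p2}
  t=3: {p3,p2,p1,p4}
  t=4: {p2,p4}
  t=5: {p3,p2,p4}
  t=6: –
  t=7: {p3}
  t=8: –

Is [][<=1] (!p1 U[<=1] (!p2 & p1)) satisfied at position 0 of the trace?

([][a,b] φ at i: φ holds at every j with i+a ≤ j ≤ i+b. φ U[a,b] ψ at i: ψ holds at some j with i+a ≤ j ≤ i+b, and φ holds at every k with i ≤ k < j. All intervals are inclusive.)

Check (!p1 U[<=1] (!p2 & p1)) at every j in [0,1]:
  j=0: holds
  j=1: fails
Fails at j=1 → formula fails.

False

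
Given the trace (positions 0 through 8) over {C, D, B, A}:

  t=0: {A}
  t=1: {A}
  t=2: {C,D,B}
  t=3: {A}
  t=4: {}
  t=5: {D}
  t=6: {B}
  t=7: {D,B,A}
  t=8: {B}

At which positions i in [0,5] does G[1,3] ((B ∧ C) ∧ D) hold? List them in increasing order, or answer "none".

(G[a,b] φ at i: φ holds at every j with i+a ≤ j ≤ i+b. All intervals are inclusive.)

none

Evaluate at each i in [0,5]:
  i=0: ✗ (fails at j=1)
  i=1: ✗ (fails at j=3)
  i=2: ✗ (fails at j=3)
  i=3: ✗ (fails at j=4)
  i=4: ✗ (fails at j=5)
  i=5: ✗ (fails at j=6)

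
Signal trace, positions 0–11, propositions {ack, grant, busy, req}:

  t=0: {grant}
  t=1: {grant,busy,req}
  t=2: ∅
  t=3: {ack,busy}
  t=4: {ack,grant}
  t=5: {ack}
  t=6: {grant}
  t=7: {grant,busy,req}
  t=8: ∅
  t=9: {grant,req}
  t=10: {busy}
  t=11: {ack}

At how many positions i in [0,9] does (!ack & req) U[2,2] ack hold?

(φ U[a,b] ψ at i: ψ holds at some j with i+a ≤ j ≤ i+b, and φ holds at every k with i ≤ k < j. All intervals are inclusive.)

Evaluate at each i in [0,9]:
  i=0: ✗ (no rhs in [2,2])
  i=1: ✗ (lhs fails at k=2 before rhs at j=3)
  i=2: ✗ (lhs fails at k=2 before rhs at j=4)
  i=3: ✗ (lhs fails at k=3 before rhs at j=5)
  i=4: ✗ (no rhs in [6,6])
  i=5: ✗ (no rhs in [7,7])
  i=6: ✗ (no rhs in [8,8])
  i=7: ✗ (no rhs in [9,9])
  i=8: ✗ (no rhs in [10,10])
  i=9: ✗ (lhs fails at k=10 before rhs at j=11)
Positions where it holds: {} → 0.

0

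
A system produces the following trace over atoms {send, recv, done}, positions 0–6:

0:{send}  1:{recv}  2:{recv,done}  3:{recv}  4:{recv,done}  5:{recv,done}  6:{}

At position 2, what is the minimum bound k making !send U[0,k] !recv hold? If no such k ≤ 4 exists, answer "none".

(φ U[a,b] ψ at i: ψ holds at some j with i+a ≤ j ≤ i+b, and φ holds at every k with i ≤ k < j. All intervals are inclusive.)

Need earliest j ≥ 2 with !recv, and !send at every k in [2,j-1].
  j=2: rhs fails.
  j=3: rhs fails.
  j=4: rhs fails.
  j=5: rhs fails.
  j=6: rhs holds; lhs holds on [2,5]. k = 4.

4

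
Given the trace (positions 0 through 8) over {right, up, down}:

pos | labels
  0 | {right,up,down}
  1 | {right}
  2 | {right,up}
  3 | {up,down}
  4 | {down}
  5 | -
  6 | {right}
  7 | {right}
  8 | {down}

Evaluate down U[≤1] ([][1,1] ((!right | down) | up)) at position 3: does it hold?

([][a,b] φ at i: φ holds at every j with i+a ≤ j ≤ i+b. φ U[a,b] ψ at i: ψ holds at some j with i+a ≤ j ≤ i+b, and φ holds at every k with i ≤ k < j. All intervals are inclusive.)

Need some j in [3,4] with [][1,1] ((!right | down) | up), and down at every k in [3,j-1].
  j=3: [][1,1] ((!right | down) | up) holds; no prefix to check → satisfied.

Holds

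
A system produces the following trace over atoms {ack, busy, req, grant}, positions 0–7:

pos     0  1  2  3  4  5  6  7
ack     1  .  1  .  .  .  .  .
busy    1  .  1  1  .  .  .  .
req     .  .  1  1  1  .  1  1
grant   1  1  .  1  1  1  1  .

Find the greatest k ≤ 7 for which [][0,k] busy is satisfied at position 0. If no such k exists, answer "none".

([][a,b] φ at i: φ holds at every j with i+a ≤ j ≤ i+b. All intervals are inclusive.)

0

busy must hold from j=0 onward; find where it first fails.
  j=0: holds
  j=1: fails
Holds on [0,0], so largest k = 0.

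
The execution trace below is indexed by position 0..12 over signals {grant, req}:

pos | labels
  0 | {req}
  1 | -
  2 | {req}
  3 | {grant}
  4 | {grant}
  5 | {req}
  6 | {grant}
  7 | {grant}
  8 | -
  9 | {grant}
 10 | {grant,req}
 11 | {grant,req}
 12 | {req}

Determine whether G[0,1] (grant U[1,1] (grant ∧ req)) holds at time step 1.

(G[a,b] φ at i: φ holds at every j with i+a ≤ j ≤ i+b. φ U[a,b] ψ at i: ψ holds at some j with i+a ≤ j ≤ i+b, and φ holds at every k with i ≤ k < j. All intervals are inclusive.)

Check (grant U[1,1] (grant ∧ req)) at every j in [1,2]:
  j=1: fails
  j=2: fails
Fails at j=1 → formula fails.

No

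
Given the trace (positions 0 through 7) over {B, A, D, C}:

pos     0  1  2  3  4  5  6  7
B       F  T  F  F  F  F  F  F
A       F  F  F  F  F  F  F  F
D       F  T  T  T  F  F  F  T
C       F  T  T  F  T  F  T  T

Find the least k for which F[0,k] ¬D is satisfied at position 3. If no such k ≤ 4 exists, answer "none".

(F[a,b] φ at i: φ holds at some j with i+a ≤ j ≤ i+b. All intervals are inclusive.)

Scan j = 3,4,… for ¬D:
  j=3: fails
  j=4: holds
First hit at j=4, so smallest k = 4-3 = 1.

1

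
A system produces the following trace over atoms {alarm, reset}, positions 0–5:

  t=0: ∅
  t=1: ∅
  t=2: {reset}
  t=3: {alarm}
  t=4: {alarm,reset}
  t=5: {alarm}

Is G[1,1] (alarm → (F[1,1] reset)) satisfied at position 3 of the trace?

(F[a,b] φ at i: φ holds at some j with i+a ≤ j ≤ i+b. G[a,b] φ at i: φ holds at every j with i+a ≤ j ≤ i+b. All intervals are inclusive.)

False

Check (alarm → (F[1,1] reset)) at every j in [4,4]:
  j=4: antecedent true; consequent fails (none in [5,5]) → ✗
Fails at j=4 → formula fails.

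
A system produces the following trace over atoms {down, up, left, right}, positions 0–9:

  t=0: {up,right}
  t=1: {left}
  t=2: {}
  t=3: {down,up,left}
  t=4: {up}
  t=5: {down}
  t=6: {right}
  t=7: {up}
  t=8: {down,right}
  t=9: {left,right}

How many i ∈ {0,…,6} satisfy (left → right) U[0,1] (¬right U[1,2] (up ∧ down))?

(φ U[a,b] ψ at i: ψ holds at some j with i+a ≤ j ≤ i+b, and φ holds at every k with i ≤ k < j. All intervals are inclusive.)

Evaluate at each i in [0,6]:
  i=0: ✓ (rhs at j=1; lhs holds on [0,0])
  i=1: ✓ (rhs at j=1)
  i=2: ✓ (rhs at j=2)
  i=3: ✗ (no rhs in [3,4])
  i=4: ✗ (no rhs in [4,5])
  i=5: ✗ (no rhs in [5,6])
  i=6: ✗ (no rhs in [6,7])
Positions where it holds: {0, 1, 2} → 3.

3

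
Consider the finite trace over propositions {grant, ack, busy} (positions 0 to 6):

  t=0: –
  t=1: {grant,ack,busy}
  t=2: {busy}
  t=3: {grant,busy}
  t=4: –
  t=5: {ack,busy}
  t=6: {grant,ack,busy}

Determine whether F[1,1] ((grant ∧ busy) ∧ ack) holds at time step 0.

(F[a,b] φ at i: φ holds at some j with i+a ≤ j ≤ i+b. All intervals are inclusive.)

Yes

Check ((grant ∧ busy) ∧ ack) at each j in [1,1]:
  j=1: true
Found at j=1 → formula holds.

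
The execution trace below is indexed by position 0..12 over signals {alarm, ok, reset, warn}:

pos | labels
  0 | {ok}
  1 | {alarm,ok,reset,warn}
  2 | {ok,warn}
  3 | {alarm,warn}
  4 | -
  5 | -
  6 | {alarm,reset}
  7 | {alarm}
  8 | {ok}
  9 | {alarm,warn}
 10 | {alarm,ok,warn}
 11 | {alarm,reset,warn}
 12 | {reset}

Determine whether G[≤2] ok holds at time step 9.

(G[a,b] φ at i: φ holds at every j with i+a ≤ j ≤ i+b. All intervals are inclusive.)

Check ok at every j in [9,11]:
  j=9: false
  j=10: true
  j=11: false
Fails at j=9 → formula fails.

No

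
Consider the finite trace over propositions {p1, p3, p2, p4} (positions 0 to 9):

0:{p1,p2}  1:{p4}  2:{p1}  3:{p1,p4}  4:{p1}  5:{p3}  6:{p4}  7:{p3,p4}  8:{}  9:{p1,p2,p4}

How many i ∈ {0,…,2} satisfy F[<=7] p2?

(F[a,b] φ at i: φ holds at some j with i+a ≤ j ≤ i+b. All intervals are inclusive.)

2

Evaluate at each i in [0,2]:
  i=0: ✓ (witness j=0)
  i=1: ✗ (none in [1,8])
  i=2: ✓ (witness j=9)
Positions where it holds: {0, 2} → 2.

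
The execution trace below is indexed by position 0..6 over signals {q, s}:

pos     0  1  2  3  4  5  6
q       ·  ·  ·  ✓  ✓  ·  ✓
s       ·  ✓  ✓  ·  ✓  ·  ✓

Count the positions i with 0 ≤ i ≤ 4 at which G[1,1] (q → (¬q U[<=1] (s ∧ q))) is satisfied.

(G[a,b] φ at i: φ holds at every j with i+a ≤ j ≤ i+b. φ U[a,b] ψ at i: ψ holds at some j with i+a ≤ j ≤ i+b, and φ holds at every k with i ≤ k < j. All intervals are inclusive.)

Evaluate at each i in [0,4]:
  i=0: ✓ (all of [1,1])
  i=1: ✓ (all of [2,2])
  i=2: ✗ (fails at j=3)
  i=3: ✓ (all of [4,4])
  i=4: ✓ (all of [5,5])
Positions where it holds: {0, 1, 3, 4} → 4.

4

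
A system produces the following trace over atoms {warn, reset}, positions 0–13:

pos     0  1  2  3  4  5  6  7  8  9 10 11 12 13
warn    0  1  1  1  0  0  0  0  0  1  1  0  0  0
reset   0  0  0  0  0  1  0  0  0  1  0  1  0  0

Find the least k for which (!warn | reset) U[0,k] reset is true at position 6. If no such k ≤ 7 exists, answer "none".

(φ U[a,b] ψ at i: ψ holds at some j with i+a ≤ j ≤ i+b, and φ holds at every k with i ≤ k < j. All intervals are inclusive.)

3

Need earliest j ≥ 6 with reset, and (!warn | reset) at every k in [6,j-1].
  j=6: rhs fails.
  j=7: rhs fails.
  j=8: rhs fails.
  j=9: rhs holds; lhs holds on [6,8]. k = 3.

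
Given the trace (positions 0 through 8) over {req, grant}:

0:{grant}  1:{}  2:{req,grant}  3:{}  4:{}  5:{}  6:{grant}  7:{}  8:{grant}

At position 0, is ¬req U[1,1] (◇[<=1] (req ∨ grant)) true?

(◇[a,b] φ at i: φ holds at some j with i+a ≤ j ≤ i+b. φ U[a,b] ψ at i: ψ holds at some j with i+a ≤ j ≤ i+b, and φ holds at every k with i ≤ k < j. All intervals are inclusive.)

True

Need some j in [1,1] with ◇[<=1] (req ∨ grant), and ¬req at every k in [0,j-1].
  j=1: ◇[<=1] (req ∨ grant) holds; ¬req holds at every k in [0,0] → satisfied.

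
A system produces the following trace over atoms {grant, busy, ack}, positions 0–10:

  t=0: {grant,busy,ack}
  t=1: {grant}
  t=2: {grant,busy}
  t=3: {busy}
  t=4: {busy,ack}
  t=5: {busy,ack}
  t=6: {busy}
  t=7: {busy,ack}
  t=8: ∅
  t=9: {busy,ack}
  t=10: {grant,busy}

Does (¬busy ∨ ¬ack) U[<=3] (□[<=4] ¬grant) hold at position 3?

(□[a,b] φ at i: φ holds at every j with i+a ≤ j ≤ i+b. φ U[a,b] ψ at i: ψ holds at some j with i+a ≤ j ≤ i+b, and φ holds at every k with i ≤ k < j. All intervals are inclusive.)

Holds

Need some j in [3,6] with □[<=4] ¬grant, and (¬busy ∨ ¬ack) at every k in [3,j-1].
  j=3: □[<=4] ¬grant holds; no prefix to check → satisfied.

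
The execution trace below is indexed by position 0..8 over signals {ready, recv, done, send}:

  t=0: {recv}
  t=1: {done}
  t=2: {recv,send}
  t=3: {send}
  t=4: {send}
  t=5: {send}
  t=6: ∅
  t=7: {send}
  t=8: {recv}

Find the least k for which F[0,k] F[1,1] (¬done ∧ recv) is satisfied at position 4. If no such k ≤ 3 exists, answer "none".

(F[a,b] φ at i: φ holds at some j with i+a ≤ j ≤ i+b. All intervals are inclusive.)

3

Scan j = 4,5,… for F[1,1] (¬done ∧ recv):
  j=4: fails
  j=5: fails
  j=6: fails
  j=7: holds
First hit at j=7, so smallest k = 7-4 = 3.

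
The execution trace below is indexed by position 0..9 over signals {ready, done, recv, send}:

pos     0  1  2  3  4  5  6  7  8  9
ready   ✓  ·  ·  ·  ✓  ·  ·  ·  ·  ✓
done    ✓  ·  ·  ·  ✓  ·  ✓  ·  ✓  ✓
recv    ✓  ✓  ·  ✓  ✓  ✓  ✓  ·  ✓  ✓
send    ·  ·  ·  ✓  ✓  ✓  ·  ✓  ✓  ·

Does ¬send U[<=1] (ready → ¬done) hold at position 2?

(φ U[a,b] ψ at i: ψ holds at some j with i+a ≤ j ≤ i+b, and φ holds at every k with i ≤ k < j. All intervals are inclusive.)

True

Need some j in [2,3] with (ready → ¬done), and ¬send at every k in [2,j-1].
  j=2: (ready → ¬done) holds; no prefix to check → satisfied.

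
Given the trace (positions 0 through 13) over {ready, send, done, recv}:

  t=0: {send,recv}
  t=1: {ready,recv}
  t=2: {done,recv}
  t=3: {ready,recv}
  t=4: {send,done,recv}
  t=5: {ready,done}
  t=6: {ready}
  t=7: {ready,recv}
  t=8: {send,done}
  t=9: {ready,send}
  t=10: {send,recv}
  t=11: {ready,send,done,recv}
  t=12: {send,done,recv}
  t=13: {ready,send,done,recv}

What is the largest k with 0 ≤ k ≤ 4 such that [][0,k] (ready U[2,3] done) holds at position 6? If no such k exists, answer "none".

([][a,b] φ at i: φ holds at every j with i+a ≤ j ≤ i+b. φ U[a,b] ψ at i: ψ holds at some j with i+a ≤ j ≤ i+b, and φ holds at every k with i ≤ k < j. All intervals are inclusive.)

0

(ready U[2,3] done) must hold from j=6 onward; find where it first fails.
  j=6: holds
  j=7: fails
Holds on [6,6], so largest k = 0.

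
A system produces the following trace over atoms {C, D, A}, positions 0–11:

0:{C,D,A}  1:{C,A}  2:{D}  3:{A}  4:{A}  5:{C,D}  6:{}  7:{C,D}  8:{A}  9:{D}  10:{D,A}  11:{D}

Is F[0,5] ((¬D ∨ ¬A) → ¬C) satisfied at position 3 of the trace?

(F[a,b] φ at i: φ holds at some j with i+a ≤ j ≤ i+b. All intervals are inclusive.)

Holds

Check ((¬D ∨ ¬A) → ¬C) at each j in [3,8]:
  j=3: true
  j=4: true
  j=5: false
  j=6: true
  j=7: false
  j=8: true
Found at j=3 → formula holds.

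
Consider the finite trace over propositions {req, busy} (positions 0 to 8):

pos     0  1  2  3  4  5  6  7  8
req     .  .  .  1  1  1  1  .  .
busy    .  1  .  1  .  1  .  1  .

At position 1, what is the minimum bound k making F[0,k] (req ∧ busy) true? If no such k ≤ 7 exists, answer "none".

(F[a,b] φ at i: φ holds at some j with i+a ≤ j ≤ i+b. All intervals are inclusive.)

Scan j = 1,2,… for (req ∧ busy):
  j=1: fails
  j=2: fails
  j=3: holds
First hit at j=3, so smallest k = 3-1 = 2.

2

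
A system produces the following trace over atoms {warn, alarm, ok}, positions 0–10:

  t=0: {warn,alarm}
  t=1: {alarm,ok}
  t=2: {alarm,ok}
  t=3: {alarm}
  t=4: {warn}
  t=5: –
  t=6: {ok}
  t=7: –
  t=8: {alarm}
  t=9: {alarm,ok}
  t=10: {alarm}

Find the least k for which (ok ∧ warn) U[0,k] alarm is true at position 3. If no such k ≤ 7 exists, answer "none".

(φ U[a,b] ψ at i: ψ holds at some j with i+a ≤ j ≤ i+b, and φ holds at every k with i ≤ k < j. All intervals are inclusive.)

Need earliest j ≥ 3 with alarm, and (ok ∧ warn) at every k in [3,j-1].
  j=3: rhs holds (empty prefix). k = 0.

0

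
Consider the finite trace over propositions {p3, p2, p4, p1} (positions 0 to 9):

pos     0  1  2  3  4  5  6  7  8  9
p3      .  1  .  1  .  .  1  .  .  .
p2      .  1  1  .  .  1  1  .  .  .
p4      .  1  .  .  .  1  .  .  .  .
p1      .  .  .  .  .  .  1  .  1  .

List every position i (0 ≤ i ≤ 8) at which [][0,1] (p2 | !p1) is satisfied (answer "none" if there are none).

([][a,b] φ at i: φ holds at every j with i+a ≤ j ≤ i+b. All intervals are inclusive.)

Evaluate at each i in [0,8]:
  i=0: ✓ (all of [0,1])
  i=1: ✓ (all of [1,2])
  i=2: ✓ (all of [2,3])
  i=3: ✓ (all of [3,4])
  i=4: ✓ (all of [4,5])
  i=5: ✓ (all of [5,6])
  i=6: ✓ (all of [6,7])
  i=7: ✗ (fails at j=8)
  i=8: ✗ (fails at j=8)

0, 1, 2, 3, 4, 5, 6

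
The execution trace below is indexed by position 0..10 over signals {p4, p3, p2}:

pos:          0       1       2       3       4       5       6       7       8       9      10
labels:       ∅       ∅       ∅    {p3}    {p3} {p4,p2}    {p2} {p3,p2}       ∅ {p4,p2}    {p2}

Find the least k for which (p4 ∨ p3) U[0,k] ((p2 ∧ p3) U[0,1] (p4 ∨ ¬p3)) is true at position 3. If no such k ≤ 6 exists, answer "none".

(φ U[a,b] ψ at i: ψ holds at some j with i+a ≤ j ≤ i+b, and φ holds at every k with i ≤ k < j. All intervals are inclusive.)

2

Need earliest j ≥ 3 with ((p2 ∧ p3) U[0,1] (p4 ∨ ¬p3)), and (p4 ∨ p3) at every k in [3,j-1].
  j=3: rhs fails.
  j=4: rhs fails.
  j=5: rhs holds; lhs holds on [3,4]. k = 2.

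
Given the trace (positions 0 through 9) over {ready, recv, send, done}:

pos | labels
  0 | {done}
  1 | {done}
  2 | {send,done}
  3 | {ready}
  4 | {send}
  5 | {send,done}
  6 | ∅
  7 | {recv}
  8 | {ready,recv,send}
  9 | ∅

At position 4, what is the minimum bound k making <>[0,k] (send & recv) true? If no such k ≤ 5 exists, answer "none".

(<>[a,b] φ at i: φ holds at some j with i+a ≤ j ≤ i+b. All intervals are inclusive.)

Scan j = 4,5,… for (send & recv):
  j=4: fails
  j=5: fails
  j=6: fails
  j=7: fails
  j=8: holds
First hit at j=8, so smallest k = 8-4 = 4.

4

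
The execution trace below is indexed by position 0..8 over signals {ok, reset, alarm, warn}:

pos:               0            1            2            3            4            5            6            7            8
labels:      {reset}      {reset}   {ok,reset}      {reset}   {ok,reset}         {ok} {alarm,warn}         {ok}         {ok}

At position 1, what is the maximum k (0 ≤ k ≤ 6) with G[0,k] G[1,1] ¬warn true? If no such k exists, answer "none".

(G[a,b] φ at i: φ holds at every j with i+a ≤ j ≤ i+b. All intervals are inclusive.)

3

G[1,1] ¬warn must hold from j=1 onward; find where it first fails.
  j=1: holds
  j=2: holds
  j=3: holds
  j=4: holds
  j=5: fails
Holds on [1,4], so largest k = 3.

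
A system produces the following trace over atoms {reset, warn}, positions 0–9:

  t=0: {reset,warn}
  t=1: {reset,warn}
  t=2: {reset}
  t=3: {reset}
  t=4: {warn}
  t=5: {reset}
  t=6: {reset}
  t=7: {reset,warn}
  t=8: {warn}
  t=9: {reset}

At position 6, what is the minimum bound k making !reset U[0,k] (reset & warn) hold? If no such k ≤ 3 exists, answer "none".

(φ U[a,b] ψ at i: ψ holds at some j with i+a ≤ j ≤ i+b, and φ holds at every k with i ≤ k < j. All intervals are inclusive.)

none

Need earliest j ≥ 6 with (reset & warn), and !reset at every k in [6,j-1].
  j=6: rhs fails.
  j=7: rhs holds but lhs fails at k=6.
  j=8: rhs fails.
  j=9: rhs fails.
No witness within the range → none.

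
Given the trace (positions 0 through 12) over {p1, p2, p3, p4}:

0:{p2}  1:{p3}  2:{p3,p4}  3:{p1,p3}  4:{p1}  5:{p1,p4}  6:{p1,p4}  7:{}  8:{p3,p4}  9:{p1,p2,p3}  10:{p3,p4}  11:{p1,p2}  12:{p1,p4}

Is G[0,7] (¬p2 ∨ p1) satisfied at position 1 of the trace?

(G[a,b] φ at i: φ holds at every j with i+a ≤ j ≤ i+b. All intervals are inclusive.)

Holds

Check (¬p2 ∨ p1) at every j in [1,8]:
  j=1: true
  j=2: true
  j=3: true
  j=4: true
  j=5: true
  j=6: true
  j=7: true
  j=8: true
All positions satisfy it → formula holds.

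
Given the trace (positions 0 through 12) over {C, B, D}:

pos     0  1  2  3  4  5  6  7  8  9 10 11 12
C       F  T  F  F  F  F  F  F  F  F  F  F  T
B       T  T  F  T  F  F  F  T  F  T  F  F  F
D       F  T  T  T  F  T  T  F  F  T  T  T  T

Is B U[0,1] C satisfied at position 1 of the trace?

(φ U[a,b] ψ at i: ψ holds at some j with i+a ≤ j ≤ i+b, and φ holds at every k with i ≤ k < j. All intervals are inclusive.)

Need some j in [1,2] with C, and B at every k in [1,j-1].
  j=1: C holds; no prefix to check → satisfied.

Yes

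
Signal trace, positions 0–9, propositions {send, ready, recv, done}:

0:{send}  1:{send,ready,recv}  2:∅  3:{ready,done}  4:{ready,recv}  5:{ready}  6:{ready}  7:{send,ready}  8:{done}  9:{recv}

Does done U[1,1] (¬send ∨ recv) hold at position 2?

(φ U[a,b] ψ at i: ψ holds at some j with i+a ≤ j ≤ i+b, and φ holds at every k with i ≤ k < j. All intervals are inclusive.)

False

Need some j in [3,3] with (¬send ∨ recv), and done at every k in [2,j-1].
  j=3: (¬send ∨ recv) holds, but done fails at k=2 → not this j.
No j in the window works → until fails.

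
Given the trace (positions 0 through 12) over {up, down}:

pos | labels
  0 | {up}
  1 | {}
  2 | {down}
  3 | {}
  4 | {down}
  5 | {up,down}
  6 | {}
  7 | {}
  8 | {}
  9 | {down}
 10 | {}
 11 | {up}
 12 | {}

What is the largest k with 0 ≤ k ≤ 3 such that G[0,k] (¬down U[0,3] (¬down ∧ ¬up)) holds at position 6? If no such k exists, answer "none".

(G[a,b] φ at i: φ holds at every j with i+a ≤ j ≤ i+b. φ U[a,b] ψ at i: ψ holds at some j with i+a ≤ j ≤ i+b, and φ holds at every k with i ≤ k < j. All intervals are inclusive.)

2

(¬down U[0,3] (¬down ∧ ¬up)) must hold from j=6 onward; find where it first fails.
  j=6: holds
  j=7: holds
  j=8: holds
  j=9: fails
Holds on [6,8], so largest k = 2.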